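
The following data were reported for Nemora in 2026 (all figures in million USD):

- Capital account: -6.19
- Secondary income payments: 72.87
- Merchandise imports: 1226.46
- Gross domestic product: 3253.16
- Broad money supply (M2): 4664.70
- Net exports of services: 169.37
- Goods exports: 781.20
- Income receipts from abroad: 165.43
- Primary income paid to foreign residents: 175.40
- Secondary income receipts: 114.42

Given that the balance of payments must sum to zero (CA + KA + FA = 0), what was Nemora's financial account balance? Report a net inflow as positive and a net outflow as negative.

Goods balance = 781.20 - 1226.46 = -445.26
Services balance = 169.37
Trade balance (goods + services) = -445.26 + 169.37 = -275.89
Net primary income = 165.43 - 175.40 = -9.97
Net secondary income = 114.42 - 72.87 = 41.55
Current account = -275.89 + (-9.97) + 41.55 = -244.31
Financial account = -(-244.31 + (-6.19)) = 250.50

250.50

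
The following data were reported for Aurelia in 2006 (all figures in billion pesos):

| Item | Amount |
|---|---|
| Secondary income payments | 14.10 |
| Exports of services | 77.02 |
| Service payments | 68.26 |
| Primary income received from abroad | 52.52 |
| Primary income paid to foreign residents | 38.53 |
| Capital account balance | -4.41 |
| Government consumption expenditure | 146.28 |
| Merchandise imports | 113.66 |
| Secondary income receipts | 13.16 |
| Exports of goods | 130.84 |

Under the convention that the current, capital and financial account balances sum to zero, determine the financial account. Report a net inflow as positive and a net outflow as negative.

Goods balance = 130.84 - 113.66 = 17.18
Services balance = 77.02 - 68.26 = 8.76
Trade balance (goods + services) = 17.18 + 8.76 = 25.94
Net primary income = 52.52 - 38.53 = 13.99
Net secondary income = 13.16 - 14.10 = -0.94
Current account = 25.94 + 13.99 + (-0.94) = 38.99
Financial account = -(38.99 + (-4.41)) = -34.58

-34.58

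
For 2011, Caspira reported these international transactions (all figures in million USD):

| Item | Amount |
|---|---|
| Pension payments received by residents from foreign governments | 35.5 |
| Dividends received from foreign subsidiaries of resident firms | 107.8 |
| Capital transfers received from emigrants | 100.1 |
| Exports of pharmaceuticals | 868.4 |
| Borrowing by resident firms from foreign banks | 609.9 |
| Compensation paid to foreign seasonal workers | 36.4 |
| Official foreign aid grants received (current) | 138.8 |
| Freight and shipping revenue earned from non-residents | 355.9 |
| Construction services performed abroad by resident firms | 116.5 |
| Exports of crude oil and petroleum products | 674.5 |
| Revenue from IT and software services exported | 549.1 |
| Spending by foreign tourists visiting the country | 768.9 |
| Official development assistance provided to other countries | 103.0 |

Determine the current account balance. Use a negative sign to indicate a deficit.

3476.0

Goods: 674.5 + 868.4 = 1542.9
Services: 116.5 + 549.1 + 768.9 + 355.9 = 1790.4
Primary income: -36.4 + 107.8 = 71.4
Secondary income: 35.5 + 138.8 - 103.0 = 71.3
Current account = 1542.9 + 1790.4 + 71.4 + 71.3 = 3476.0
(Excluded from the current account — capital account: capital transfers received from emigrants 100.1; financial account: borrowing by resident firms from foreign banks 609.9.)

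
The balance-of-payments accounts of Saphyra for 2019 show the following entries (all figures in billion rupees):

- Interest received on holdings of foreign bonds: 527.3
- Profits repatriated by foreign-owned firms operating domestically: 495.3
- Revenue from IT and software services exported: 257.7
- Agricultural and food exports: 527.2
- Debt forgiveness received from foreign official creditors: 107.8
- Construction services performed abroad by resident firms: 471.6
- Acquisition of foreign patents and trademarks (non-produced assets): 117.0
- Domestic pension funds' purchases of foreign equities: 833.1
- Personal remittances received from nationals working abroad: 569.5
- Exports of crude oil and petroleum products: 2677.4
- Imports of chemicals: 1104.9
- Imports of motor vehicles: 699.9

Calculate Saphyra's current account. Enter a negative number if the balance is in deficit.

2730.6

Goods: -699.9 - 1104.9 + 527.2 + 2677.4 = 1399.8
Services: 257.7 + 471.6 = 729.3
Primary income: 527.3 - 495.3 = 32.0
Secondary income: 569.5
Current account = 1399.8 + 729.3 + 32.0 + 569.5 = 2730.6
(Excluded from the current account — capital account: debt forgiveness received from foreign official creditors 107.8, acquisition of foreign patents and trademarks (non-produced assets) 117.0; financial account: domestic pension funds' purchases of foreign equities 833.1.)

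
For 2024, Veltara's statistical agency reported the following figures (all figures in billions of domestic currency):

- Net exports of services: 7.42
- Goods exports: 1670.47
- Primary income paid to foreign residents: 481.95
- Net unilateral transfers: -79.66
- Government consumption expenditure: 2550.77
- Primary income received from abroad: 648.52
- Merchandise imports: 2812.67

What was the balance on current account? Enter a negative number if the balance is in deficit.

Goods balance = 1670.47 - 2812.67 = -1142.20
Services balance = 7.42
Trade balance (goods + services) = -1142.20 + 7.42 = -1134.78
Net primary income = 648.52 - 481.95 = 166.57
Net secondary income = -79.66
Current account = -1134.78 + 166.57 + (-79.66) = -1047.87

-1047.87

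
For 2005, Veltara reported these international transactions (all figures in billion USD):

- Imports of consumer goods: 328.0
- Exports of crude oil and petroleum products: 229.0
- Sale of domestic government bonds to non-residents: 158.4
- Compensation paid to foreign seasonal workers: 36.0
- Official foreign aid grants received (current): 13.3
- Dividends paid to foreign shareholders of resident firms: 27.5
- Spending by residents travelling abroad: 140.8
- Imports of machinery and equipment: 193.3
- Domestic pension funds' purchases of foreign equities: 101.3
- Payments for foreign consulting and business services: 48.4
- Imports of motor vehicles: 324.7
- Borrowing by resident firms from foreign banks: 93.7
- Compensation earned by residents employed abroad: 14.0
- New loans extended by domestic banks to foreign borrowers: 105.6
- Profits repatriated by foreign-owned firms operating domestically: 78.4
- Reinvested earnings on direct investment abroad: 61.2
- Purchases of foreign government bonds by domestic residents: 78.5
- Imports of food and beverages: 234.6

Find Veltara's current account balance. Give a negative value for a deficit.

Goods: 229.0 - 324.7 - 193.3 - 234.6 - 328.0 = -851.6
Services: -140.8 - 48.4 = -189.2
Primary income: -36.0 - 78.4 + 61.2 - 27.5 + 14.0 = -66.7
Secondary income: 13.3
Current account = (-851.6) + (-189.2) + (-66.7) + 13.3 = -1094.2
(Excluded from the current account — financial account: sale of domestic government bonds to non-residents 158.4, domestic pension funds' purchases of foreign equities 101.3, borrowing by resident firms from foreign banks 93.7, new loans extended by domestic banks to foreign borrowers 105.6, purchases of foreign government bonds by domestic residents 78.5.)

-1094.2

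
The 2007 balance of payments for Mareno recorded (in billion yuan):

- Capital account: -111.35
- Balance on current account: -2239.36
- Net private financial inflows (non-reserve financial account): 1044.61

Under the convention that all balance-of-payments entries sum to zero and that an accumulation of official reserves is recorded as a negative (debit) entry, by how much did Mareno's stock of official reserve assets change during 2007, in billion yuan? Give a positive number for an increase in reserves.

Official reserve transactions balance = -((-2239.36) + (-111.35) + 1044.61) = 1306.10
An accumulation of reserves is recorded as a debit (negative entry), so the change in the stock of reserves is the negative of that balance.
Change in official reserves = -(1306.10) = -1306.10

-1306.10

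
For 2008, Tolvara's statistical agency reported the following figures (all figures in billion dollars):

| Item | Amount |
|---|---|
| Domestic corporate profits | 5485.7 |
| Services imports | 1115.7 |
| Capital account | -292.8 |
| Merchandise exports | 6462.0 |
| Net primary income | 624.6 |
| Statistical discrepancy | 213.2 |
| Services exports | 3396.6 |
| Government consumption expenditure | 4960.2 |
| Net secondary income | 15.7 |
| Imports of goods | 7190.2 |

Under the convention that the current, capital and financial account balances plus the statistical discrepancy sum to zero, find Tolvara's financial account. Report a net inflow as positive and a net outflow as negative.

Goods balance = 6462.0 - 7190.2 = -728.2
Services balance = 3396.6 - 1115.7 = 2280.9
Trade balance (goods + services) = -728.2 + 2280.9 = 1552.7
Net primary income = 624.6
Net secondary income = 15.7
Current account = 1552.7 + 624.6 + 15.7 = 2193.0
Financial account = -(2193.0 + (-292.8) + 213.2) = -2113.4

-2113.4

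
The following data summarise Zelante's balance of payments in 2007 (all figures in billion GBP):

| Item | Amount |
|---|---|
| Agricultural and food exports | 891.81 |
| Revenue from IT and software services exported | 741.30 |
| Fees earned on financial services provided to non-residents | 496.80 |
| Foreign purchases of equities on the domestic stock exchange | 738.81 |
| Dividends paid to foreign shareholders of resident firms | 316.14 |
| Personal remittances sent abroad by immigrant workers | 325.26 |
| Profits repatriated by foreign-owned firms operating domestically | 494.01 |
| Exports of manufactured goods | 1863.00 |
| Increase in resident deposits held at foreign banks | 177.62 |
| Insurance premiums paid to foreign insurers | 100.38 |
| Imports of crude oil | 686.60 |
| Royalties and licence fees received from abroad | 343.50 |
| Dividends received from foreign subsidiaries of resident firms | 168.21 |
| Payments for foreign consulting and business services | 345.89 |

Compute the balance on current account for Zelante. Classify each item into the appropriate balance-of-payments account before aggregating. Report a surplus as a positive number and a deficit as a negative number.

2236.34

Goods: 891.81 + 1863.00 - 686.60 = 2068.21
Services: 343.50 + 741.30 - 345.89 + 496.80 - 100.38 = 1135.33
Primary income: -494.01 - 316.14 + 168.21 = -641.94
Secondary income: -325.26
Current account = 2068.21 + 1135.33 + (-641.94) + (-325.26) = 2236.34
(Excluded from the current account — financial account: foreign purchases of equities on the domestic stock exchange 738.81, increase in resident deposits held at foreign banks 177.62.)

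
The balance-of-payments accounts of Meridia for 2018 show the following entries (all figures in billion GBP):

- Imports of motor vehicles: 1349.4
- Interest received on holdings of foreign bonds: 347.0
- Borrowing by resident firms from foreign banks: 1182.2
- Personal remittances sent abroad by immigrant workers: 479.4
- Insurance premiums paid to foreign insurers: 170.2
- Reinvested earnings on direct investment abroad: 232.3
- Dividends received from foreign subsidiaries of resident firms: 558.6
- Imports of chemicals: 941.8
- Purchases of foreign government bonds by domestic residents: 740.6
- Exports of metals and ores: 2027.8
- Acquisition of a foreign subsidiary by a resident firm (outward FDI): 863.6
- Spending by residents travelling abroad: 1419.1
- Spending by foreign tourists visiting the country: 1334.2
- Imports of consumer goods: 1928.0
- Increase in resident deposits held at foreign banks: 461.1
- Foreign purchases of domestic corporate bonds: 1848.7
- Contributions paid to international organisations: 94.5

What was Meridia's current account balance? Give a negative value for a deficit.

-1882.5

Goods: 2027.8 - 941.8 - 1349.4 - 1928.0 = -2191.4
Services: -1419.1 + 1334.2 - 170.2 = -255.1
Primary income: 347.0 + 232.3 + 558.6 = 1137.9
Secondary income: -479.4 - 94.5 = -573.9
Current account = (-2191.4) + (-255.1) + 1137.9 + (-573.9) = -1882.5
(Excluded from the current account — financial account: borrowing by resident firms from foreign banks 1182.2, purchases of foreign government bonds by domestic residents 740.6, acquisition of a foreign subsidiary by a resident firm (outward FDI) 863.6, increase in resident deposits held at foreign banks 461.1, foreign purchases of domestic corporate bonds 1848.7.)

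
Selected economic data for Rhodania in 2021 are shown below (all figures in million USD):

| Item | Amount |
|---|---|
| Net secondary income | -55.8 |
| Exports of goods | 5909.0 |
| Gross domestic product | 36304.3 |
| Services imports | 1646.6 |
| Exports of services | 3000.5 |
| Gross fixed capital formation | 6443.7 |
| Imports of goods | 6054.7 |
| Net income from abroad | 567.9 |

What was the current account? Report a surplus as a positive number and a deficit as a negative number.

1720.3

Goods balance = 5909.0 - 6054.7 = -145.7
Services balance = 3000.5 - 1646.6 = 1353.9
Trade balance (goods + services) = -145.7 + 1353.9 = 1208.2
Net primary income = 567.9
Net secondary income = -55.8
Current account = 1208.2 + 567.9 + (-55.8) = 1720.3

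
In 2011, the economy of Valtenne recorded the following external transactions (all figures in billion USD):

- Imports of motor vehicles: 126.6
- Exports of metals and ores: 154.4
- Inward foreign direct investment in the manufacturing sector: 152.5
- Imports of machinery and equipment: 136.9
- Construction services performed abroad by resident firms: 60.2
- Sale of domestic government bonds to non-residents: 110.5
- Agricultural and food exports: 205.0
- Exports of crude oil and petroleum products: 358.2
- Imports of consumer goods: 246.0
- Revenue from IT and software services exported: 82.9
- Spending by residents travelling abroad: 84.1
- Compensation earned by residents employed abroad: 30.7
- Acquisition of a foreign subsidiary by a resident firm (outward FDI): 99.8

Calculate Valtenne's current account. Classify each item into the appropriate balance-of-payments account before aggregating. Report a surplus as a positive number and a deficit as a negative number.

Goods: -136.9 + 154.4 + 358.2 - 246.0 + 205.0 - 126.6 = 208.1
Services: 82.9 + 60.2 - 84.1 = 59.0
Primary income: 30.7
Current account = 208.1 + 59.0 + 30.7 = 297.8
(Excluded from the current account — financial account: inward foreign direct investment in the manufacturing sector 152.5, sale of domestic government bonds to non-residents 110.5, acquisition of a foreign subsidiary by a resident firm (outward FDI) 99.8.)

297.8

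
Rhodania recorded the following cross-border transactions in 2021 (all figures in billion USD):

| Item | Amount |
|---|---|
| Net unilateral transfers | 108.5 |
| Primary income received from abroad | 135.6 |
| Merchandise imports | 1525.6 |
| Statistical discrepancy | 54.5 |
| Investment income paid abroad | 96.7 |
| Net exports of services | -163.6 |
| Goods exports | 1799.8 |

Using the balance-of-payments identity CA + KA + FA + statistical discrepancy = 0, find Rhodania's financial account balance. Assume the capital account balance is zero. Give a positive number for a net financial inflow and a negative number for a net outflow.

-312.5

Goods balance = 1799.8 - 1525.6 = 274.2
Services balance = -163.6
Trade balance (goods + services) = 274.2 + (-163.6) = 110.6
Net primary income = 135.6 - 96.7 = 38.9
Net secondary income = 108.5
Current account = 110.6 + 38.9 + 108.5 = 258.0
Financial account = -(258.0 + 54.5) = -312.5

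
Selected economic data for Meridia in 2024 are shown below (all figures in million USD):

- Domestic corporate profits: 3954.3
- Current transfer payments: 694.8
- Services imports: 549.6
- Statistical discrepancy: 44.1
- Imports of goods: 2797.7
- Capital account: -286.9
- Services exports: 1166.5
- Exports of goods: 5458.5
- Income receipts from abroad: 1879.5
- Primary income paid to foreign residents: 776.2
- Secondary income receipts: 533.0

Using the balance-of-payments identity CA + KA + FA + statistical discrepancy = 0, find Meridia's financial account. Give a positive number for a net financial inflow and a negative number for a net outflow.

Goods balance = 5458.5 - 2797.7 = 2660.8
Services balance = 1166.5 - 549.6 = 616.9
Trade balance (goods + services) = 2660.8 + 616.9 = 3277.7
Net primary income = 1879.5 - 776.2 = 1103.3
Net secondary income = 533.0 - 694.8 = -161.8
Current account = 3277.7 + 1103.3 + (-161.8) = 4219.2
Financial account = -(4219.2 + (-286.9) + 44.1) = -3976.4

-3976.4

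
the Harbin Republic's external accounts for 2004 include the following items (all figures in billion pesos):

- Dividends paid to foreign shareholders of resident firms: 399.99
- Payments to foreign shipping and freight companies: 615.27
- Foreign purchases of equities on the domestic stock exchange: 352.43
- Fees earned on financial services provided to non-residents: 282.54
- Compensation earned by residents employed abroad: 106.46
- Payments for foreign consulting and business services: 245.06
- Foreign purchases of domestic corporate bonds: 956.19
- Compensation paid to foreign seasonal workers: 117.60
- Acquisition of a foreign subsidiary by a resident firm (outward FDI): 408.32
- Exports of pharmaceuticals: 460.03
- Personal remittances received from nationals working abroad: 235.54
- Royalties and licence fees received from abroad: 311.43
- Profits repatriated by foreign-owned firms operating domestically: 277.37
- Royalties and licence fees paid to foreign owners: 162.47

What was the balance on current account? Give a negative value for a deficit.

Goods: 460.03
Services: 282.54 - 245.06 - 162.47 - 615.27 + 311.43 = -428.83
Primary income: -399.99 - 277.37 - 117.60 + 106.46 = -688.50
Secondary income: 235.54
Current account = 460.03 + (-428.83) + (-688.50) + 235.54 = -421.76
(Excluded from the current account — financial account: foreign purchases of equities on the domestic stock exchange 352.43, foreign purchases of domestic corporate bonds 956.19, acquisition of a foreign subsidiary by a resident firm (outward FDI) 408.32.)

-421.76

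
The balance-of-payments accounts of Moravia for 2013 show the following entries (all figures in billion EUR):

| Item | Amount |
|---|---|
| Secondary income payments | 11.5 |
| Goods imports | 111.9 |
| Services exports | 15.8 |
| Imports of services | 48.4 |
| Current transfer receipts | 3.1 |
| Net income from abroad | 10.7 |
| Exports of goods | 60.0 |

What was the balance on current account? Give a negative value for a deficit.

Goods balance = 60.0 - 111.9 = -51.9
Services balance = 15.8 - 48.4 = -32.6
Trade balance (goods + services) = -51.9 + (-32.6) = -84.5
Net primary income = 10.7
Net secondary income = 3.1 - 11.5 = -8.4
Current account = -84.5 + 10.7 + (-8.4) = -82.2

-82.2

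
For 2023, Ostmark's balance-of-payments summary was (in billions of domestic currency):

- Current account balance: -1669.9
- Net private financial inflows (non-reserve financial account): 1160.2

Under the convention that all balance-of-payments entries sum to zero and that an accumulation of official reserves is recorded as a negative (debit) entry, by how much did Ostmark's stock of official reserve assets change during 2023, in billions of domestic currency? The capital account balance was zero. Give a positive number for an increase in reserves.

Official reserve transactions balance = -((-1669.9) + 1160.2) = 509.7
An accumulation of reserves is recorded as a debit (negative entry), so the change in the stock of reserves is the negative of that balance.
Change in official reserves = -(509.7) = -509.7

-509.7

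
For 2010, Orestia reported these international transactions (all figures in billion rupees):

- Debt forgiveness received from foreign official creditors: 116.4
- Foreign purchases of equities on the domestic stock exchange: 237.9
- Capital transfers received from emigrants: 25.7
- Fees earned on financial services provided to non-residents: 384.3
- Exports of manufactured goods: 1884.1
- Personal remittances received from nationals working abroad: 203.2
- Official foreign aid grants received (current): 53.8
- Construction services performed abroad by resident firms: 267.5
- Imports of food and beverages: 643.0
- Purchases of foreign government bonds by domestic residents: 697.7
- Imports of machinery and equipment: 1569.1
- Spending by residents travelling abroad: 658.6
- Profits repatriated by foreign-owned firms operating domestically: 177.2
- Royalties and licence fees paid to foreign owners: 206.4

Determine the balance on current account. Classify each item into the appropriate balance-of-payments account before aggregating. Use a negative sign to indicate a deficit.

Goods: -643.0 - 1569.1 + 1884.1 = -328.0
Services: -658.6 + 267.5 + 384.3 - 206.4 = -213.2
Primary income: -177.2
Secondary income: 203.2 + 53.8 = 257.0
Current account = (-328.0) + (-213.2) + (-177.2) + 257.0 = -461.4
(Excluded from the current account — capital account: debt forgiveness received from foreign official creditors 116.4, capital transfers received from emigrants 25.7; financial account: foreign purchases of equities on the domestic stock exchange 237.9, purchases of foreign government bonds by domestic residents 697.7.)

-461.4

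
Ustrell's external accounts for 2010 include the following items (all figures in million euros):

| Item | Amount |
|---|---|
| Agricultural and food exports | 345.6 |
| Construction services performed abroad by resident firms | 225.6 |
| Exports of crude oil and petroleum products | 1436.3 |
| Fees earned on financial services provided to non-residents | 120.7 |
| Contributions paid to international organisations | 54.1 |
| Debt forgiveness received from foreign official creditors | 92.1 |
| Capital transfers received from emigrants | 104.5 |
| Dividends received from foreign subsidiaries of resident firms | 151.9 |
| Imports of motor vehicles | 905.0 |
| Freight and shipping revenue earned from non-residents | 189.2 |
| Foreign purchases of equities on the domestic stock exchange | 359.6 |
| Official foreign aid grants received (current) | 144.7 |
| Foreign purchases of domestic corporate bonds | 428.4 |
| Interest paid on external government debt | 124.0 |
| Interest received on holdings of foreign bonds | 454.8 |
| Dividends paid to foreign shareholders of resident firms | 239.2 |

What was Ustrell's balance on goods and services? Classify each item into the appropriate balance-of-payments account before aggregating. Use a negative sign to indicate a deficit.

Goods: -905.0 + 1436.3 + 345.6 = 876.9
Services: 120.7 + 189.2 + 225.6 = 535.5
Trade balance = 876.9 + 535.5 = 1412.4
(Excluded from the trade balance — secondary income: contributions paid to international organisations 54.1, official foreign aid grants received (current) 144.7; capital account: debt forgiveness received from foreign official creditors 92.1, capital transfers received from emigrants 104.5; primary income: dividends received from foreign subsidiaries of resident firms 151.9, interest paid on external government debt 124.0, interest received on holdings of foreign bonds 454.8, dividends paid to foreign shareholders of resident firms 239.2; financial account: foreign purchases of equities on the domestic stock exchange 359.6, foreign purchases of domestic corporate bonds 428.4.)

1412.4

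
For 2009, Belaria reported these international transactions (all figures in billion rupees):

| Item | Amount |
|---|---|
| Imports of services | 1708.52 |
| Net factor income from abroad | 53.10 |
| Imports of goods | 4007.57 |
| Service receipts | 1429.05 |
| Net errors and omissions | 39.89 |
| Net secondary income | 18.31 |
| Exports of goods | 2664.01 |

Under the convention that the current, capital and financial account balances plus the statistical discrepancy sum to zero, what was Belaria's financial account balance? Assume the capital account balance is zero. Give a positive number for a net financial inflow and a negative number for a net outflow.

1511.73

Goods balance = 2664.01 - 4007.57 = -1343.56
Services balance = 1429.05 - 1708.52 = -279.47
Trade balance (goods + services) = -1343.56 + (-279.47) = -1623.03
Net primary income = 53.10
Net secondary income = 18.31
Current account = -1623.03 + 53.10 + 18.31 = -1551.62
Financial account = -(-1551.62 + 39.89) = 1511.73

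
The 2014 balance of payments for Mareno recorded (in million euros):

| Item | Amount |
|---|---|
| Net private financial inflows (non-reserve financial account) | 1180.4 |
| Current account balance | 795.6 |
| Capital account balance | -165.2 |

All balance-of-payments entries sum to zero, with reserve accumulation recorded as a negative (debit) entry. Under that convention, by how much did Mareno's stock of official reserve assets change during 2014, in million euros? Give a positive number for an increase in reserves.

Official reserve transactions balance = -(795.6 + (-165.2) + 1180.4) = -1810.8
An accumulation of reserves is recorded as a debit (negative entry), so the change in the stock of reserves is the negative of that balance.
Change in official reserves = -(-1810.8) = 1810.8

1810.8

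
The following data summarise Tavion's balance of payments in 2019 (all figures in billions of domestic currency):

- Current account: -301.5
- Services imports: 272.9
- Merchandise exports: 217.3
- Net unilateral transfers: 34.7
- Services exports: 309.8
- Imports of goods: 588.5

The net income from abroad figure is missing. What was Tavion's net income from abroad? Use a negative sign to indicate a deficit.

Current account = goods balance + services balance + net primary income + net secondary income
Sum of the known components = -299.6
Net income from abroad = CA - (known components) = -301.5 - (-299.6) = -1.9

-1.9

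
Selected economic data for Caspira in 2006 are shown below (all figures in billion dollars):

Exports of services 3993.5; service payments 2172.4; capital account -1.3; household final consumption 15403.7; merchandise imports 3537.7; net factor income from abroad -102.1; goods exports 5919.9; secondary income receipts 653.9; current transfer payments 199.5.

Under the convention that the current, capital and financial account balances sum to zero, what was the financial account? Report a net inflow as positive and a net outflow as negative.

-4554.3

Goods balance = 5919.9 - 3537.7 = 2382.2
Services balance = 3993.5 - 2172.4 = 1821.1
Trade balance (goods + services) = 2382.2 + 1821.1 = 4203.3
Net primary income = -102.1
Net secondary income = 653.9 - 199.5 = 454.4
Current account = 4203.3 + (-102.1) + 454.4 = 4555.6
Financial account = -(4555.6 + (-1.3)) = -4554.3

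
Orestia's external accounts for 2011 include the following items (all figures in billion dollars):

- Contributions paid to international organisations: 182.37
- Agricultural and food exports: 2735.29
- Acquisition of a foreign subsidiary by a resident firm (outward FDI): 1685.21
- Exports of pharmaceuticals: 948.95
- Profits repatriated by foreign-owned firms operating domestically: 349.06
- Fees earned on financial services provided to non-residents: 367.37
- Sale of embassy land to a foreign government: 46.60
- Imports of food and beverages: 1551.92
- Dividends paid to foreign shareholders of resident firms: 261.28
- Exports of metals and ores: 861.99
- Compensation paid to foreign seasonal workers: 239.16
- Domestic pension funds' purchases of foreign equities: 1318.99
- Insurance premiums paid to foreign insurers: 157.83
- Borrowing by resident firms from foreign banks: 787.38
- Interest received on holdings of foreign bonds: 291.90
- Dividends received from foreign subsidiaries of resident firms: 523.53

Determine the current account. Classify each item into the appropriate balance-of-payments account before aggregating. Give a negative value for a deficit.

Goods: 861.99 - 1551.92 + 2735.29 + 948.95 = 2994.31
Services: 367.37 - 157.83 = 209.54
Primary income: 291.90 + 523.53 - 349.06 - 261.28 - 239.16 = -34.07
Secondary income: -182.37
Current account = 2994.31 + 209.54 + (-34.07) + (-182.37) = 2987.41
(Excluded from the current account — financial account: acquisition of a foreign subsidiary by a resident firm (outward FDI) 1685.21, domestic pension funds' purchases of foreign equities 1318.99, borrowing by resident firms from foreign banks 787.38; capital account: sale of embassy land to a foreign government 46.60.)

2987.41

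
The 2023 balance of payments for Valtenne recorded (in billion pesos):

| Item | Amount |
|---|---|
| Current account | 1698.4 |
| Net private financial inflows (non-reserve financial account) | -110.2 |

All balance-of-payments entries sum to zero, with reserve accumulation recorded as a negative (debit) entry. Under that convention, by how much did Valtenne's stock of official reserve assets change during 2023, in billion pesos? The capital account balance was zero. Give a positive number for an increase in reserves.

1588.2

Official reserve transactions balance = -(1698.4 + (-110.2)) = -1588.2
An accumulation of reserves is recorded as a debit (negative entry), so the change in the stock of reserves is the negative of that balance.
Change in official reserves = -(-1588.2) = 1588.2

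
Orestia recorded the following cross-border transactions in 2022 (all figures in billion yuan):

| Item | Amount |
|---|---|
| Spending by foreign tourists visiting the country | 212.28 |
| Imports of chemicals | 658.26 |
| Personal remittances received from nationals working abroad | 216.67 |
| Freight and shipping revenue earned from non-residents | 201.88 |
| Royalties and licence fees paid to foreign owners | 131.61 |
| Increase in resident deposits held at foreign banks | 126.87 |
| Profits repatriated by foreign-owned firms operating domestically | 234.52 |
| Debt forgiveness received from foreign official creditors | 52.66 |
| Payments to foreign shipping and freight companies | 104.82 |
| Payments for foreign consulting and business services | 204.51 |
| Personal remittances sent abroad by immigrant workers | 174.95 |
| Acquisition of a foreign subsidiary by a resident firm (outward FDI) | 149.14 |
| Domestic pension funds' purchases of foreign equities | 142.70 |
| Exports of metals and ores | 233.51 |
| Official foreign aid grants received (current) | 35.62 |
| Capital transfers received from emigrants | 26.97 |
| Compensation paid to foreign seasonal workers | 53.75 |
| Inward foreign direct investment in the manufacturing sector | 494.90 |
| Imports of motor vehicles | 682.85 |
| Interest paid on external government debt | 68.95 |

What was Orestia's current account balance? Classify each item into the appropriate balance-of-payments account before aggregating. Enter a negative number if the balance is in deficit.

-1414.26

Goods: 233.51 - 658.26 - 682.85 = -1107.60
Services: 201.88 - 104.82 - 204.51 - 131.61 + 212.28 = -26.78
Primary income: -53.75 - 68.95 - 234.52 = -357.22
Secondary income: 216.67 + 35.62 - 174.95 = 77.34
Current account = (-1107.60) + (-26.78) + (-357.22) + 77.34 = -1414.26
(Excluded from the current account — financial account: increase in resident deposits held at foreign banks 126.87, acquisition of a foreign subsidiary by a resident firm (outward FDI) 149.14, domestic pension funds' purchases of foreign equities 142.70, inward foreign direct investment in the manufacturing sector 494.90; capital account: debt forgiveness received from foreign official creditors 52.66, capital transfers received from emigrants 26.97.)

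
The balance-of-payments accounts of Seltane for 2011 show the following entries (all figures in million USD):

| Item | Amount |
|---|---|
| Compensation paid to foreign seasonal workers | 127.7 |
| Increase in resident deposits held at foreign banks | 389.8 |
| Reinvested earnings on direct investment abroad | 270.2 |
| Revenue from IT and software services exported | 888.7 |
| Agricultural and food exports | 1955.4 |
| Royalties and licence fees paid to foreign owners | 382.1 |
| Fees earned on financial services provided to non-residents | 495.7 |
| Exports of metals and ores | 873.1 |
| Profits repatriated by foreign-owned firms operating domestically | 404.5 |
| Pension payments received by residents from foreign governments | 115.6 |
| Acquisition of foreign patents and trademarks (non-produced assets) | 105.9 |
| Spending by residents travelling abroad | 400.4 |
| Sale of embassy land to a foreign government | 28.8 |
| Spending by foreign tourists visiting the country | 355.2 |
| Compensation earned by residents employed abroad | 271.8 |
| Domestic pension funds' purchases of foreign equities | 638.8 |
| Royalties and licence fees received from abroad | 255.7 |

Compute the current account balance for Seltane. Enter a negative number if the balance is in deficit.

4166.7

Goods: 873.1 + 1955.4 = 2828.5
Services: -400.4 + 888.7 + 255.7 - 382.1 + 355.2 + 495.7 = 1212.8
Primary income: 271.8 - 127.7 - 404.5 + 270.2 = 9.8
Secondary income: 115.6
Current account = 2828.5 + 1212.8 + 9.8 + 115.6 = 4166.7
(Excluded from the current account — financial account: increase in resident deposits held at foreign banks 389.8, domestic pension funds' purchases of foreign equities 638.8; capital account: acquisition of foreign patents and trademarks (non-produced assets) 105.9, sale of embassy land to a foreign government 28.8.)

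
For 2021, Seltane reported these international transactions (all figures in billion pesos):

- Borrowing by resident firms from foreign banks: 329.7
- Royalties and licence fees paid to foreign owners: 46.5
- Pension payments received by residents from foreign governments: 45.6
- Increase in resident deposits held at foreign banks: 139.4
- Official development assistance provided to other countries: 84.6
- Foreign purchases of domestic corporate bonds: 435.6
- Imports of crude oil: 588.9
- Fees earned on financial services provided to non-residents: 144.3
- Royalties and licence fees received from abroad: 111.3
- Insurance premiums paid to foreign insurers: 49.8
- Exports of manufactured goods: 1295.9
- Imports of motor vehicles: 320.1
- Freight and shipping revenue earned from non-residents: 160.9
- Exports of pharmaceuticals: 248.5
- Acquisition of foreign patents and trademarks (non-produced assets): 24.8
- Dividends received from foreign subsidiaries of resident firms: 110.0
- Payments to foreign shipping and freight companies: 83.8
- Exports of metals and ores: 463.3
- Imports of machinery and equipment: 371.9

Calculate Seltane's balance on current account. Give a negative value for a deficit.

1034.2

Goods: 463.3 - 371.9 + 248.5 - 320.1 + 1295.9 - 588.9 = 726.8
Services: -46.5 - 49.8 + 160.9 + 144.3 + 111.3 - 83.8 = 236.4
Primary income: 110.0
Secondary income: 45.6 - 84.6 = -39.0
Current account = 726.8 + 236.4 + 110.0 + (-39.0) = 1034.2
(Excluded from the current account — financial account: borrowing by resident firms from foreign banks 329.7, increase in resident deposits held at foreign banks 139.4, foreign purchases of domestic corporate bonds 435.6; capital account: acquisition of foreign patents and trademarks (non-produced assets) 24.8.)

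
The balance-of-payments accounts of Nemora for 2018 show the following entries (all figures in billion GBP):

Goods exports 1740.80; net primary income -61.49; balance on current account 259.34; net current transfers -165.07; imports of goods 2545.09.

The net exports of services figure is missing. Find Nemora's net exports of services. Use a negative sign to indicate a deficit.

Current account = goods balance + services balance + net primary income + net secondary income
Sum of the known components = -1030.85
Net exports of services = CA - (known components) = 259.34 - (-1030.85) = 1290.19

1290.19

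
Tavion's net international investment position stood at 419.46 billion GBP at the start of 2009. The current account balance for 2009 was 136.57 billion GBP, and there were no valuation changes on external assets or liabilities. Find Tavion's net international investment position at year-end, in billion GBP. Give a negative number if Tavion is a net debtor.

556.03

With no valuation effects, change in NIIP = current account = 136.57
End-of-year NIIP = 419.46 + 136.57 = 556.03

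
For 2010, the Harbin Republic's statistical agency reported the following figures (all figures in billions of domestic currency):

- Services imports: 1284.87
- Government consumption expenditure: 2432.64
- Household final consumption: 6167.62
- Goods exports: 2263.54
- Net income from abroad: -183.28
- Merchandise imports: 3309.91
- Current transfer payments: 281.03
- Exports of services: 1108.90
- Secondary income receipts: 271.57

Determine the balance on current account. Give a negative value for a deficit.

Goods balance = 2263.54 - 3309.91 = -1046.37
Services balance = 1108.90 - 1284.87 = -175.97
Trade balance (goods + services) = -1046.37 + (-175.97) = -1222.34
Net primary income = -183.28
Net secondary income = 271.57 - 281.03 = -9.46
Current account = -1222.34 + (-183.28) + (-9.46) = -1415.08

-1415.08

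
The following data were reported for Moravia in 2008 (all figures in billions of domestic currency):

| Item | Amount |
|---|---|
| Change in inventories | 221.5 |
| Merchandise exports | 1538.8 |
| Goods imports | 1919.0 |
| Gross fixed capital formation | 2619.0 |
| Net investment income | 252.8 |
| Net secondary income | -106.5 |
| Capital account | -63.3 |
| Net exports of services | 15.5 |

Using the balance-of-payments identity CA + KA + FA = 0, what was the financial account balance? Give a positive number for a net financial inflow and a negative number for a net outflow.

281.7

Goods balance = 1538.8 - 1919.0 = -380.2
Services balance = 15.5
Trade balance (goods + services) = -380.2 + 15.5 = -364.7
Net primary income = 252.8
Net secondary income = -106.5
Current account = -364.7 + 252.8 + (-106.5) = -218.4
Financial account = -(-218.4 + (-63.3)) = 281.7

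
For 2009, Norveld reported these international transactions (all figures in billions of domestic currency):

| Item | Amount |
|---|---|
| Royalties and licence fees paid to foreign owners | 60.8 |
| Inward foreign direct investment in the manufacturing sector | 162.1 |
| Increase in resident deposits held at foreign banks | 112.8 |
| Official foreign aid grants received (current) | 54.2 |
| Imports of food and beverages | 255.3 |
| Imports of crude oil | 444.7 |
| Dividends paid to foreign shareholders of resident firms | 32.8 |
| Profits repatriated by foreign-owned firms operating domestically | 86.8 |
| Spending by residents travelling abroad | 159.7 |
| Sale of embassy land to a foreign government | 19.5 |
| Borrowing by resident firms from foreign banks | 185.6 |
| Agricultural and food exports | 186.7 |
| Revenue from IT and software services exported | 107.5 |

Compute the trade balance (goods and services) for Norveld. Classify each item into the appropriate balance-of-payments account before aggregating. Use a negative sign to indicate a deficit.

Goods: 186.7 - 444.7 - 255.3 = -513.3
Services: -60.8 + 107.5 - 159.7 = -113.0
Trade balance = -513.3 + (-113.0) = -626.3
(Excluded from the trade balance — financial account: inward foreign direct investment in the manufacturing sector 162.1, increase in resident deposits held at foreign banks 112.8, borrowing by resident firms from foreign banks 185.6; secondary income: official foreign aid grants received (current) 54.2; primary income: dividends paid to foreign shareholders of resident firms 32.8, profits repatriated by foreign-owned firms operating domestically 86.8; capital account: sale of embassy land to a foreign government 19.5.)

-626.3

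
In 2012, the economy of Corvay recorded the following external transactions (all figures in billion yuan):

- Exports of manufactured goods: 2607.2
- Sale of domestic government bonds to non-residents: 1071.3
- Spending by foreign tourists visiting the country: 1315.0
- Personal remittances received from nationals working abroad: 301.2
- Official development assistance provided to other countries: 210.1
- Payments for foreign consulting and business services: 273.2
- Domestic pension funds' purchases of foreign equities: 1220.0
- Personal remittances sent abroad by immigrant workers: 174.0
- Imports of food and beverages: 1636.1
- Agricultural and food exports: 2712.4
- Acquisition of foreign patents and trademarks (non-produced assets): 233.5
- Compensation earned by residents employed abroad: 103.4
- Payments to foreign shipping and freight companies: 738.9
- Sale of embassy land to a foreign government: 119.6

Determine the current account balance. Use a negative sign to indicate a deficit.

Goods: -1636.1 + 2712.4 + 2607.2 = 3683.5
Services: 1315.0 - 273.2 - 738.9 = 302.9
Primary income: 103.4
Secondary income: -174.0 - 210.1 + 301.2 = -82.9
Current account = 3683.5 + 302.9 + 103.4 + (-82.9) = 4006.9
(Excluded from the current account — financial account: sale of domestic government bonds to non-residents 1071.3, domestic pension funds' purchases of foreign equities 1220.0; capital account: acquisition of foreign patents and trademarks (non-produced assets) 233.5, sale of embassy land to a foreign government 119.6.)

4006.9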